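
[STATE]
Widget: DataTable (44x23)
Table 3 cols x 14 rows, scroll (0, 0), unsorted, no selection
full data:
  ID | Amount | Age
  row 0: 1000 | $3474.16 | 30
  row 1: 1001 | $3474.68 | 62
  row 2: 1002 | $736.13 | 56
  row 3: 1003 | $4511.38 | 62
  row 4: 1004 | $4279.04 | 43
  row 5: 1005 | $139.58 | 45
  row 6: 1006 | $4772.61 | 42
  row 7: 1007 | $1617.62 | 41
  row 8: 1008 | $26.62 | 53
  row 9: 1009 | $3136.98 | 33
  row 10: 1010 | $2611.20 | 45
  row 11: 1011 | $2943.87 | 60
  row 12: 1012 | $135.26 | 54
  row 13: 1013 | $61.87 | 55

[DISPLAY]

ID  │Amount  │Age                           
────┼────────┼───                           
1000│$3474.16│30                            
1001│$3474.68│62                            
1002│$736.13 │56                            
1003│$4511.38│62                            
1004│$4279.04│43                            
1005│$139.58 │45                            
1006│$4772.61│42                            
1007│$1617.62│41                            
1008│$26.62  │53                            
1009│$3136.98│33                            
1010│$2611.20│45                            
1011│$2943.87│60                            
1012│$135.26 │54                            
1013│$61.87  │55                            
                                            
                                            
                                            
                                            
                                            
                                            
                                            


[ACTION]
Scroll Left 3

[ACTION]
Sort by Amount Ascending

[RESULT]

ID  │Amount ▲│Age                           
────┼────────┼───                           
1008│$26.62  │53                            
1013│$61.87  │55                            
1012│$135.26 │54                            
1005│$139.58 │45                            
1002│$736.13 │56                            
1007│$1617.62│41                            
1010│$2611.20│45                            
1011│$2943.87│60                            
1009│$3136.98│33                            
1000│$3474.16│30                            
1001│$3474.68│62                            
1004│$4279.04│43                            
1003│$4511.38│62                            
1006│$4772.61│42                            
                                            
                                            
                                            
                                            
                                            
                                            
                                            


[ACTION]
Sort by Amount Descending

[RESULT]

ID  │Amount ▼│Age                           
────┼────────┼───                           
1006│$4772.61│42                            
1003│$4511.38│62                            
1004│$4279.04│43                            
1001│$3474.68│62                            
1000│$3474.16│30                            
1009│$3136.98│33                            
1011│$2943.87│60                            
1010│$2611.20│45                            
1007│$1617.62│41                            
1002│$736.13 │56                            
1005│$139.58 │45                            
1012│$135.26 │54                            
1013│$61.87  │55                            
1008│$26.62  │53                            
                                            
                                            
                                            
                                            
                                            
                                            
                                            


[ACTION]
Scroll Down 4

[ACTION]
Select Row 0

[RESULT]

ID  │Amount ▼│Age                           
────┼────────┼───                           
>006│$4772.61│42                            
1003│$4511.38│62                            
1004│$4279.04│43                            
1001│$3474.68│62                            
1000│$3474.16│30                            
1009│$3136.98│33                            
1011│$2943.87│60                            
1010│$2611.20│45                            
1007│$1617.62│41                            
1002│$736.13 │56                            
1005│$139.58 │45                            
1012│$135.26 │54                            
1013│$61.87  │55                            
1008│$26.62  │53                            
                                            
                                            
                                            
                                            
                                            
                                            
                                            


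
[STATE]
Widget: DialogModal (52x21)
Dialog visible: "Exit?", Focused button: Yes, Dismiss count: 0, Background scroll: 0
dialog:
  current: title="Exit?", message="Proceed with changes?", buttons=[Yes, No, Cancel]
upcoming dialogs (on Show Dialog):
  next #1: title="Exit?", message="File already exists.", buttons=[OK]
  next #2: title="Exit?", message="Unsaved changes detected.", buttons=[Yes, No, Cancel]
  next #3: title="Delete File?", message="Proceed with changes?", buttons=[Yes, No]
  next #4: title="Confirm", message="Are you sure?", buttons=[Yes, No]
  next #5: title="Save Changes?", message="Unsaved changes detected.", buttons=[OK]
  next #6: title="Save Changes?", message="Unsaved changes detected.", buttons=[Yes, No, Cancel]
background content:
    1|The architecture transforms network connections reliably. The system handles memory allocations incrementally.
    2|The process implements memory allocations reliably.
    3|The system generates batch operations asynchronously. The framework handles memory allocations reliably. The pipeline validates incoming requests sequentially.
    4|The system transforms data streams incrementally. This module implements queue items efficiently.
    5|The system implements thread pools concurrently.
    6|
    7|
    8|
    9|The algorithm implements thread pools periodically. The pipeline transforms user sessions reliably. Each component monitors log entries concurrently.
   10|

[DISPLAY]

The architecture transforms network connections reli
The process implements memory allocations reliably. 
The system generates batch operations asynchronously
The system transforms data streams incrementally. Th
The system implements thread pools concurrently.    
                                                    
                                                    
                                                    
The algorithm┌───────────────────────┐periodically. 
             │         Exit?         │              
             │ Proceed with changes? │              
             │  [Yes]  No   Cancel   │              
             └───────────────────────┘              
                                                    
                                                    
                                                    
                                                    
                                                    
                                                    
                                                    
                                                    


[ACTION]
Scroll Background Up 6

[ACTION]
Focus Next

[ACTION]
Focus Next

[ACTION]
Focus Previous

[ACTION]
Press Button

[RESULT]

The architecture transforms network connections reli
The process implements memory allocations reliably. 
The system generates batch operations asynchronously
The system transforms data streams incrementally. Th
The system implements thread pools concurrently.    
                                                    
                                                    
                                                    
The algorithm implements thread pools periodically. 
                                                    
                                                    
                                                    
                                                    
                                                    
                                                    
                                                    
                                                    
                                                    
                                                    
                                                    
                                                    


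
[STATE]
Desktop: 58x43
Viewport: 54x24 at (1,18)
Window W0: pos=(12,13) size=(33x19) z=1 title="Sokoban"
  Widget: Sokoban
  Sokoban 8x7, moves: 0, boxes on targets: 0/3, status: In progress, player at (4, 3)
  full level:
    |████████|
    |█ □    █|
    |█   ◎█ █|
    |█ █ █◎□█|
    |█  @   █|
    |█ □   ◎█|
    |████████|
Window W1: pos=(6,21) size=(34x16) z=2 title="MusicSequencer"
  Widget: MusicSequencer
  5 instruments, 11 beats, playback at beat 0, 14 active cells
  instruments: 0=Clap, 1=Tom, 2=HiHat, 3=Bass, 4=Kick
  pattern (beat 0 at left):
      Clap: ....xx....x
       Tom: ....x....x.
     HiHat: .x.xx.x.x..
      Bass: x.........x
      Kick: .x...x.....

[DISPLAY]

           ┃█   ◎█ █                       ┃          
           ┃█ █ █◎□█                       ┃          
           ┃█  @   █                       ┃          
     ┏━━━━━━━━━━━━━━━━━━━━━━━━━━━━━━━━┓    ┃          
     ┃ MusicSequencer                 ┃    ┃          
     ┠────────────────────────────────┨    ┃          
     ┃      ▼1234567890               ┃    ┃          
     ┃  Clap····██····█               ┃    ┃          
     ┃   Tom····█····█·               ┃    ┃          
     ┃ HiHat·█·██·█·█··               ┃    ┃          
     ┃  Bass█·········█               ┃    ┃          
     ┃  Kick·█···█·····               ┃    ┃          
     ┃                                ┃    ┃          
     ┃                                ┃━━━━┛          
     ┃                                ┃               
     ┃                                ┃               
     ┃                                ┃               
     ┃                                ┃               
     ┗━━━━━━━━━━━━━━━━━━━━━━━━━━━━━━━━┛               
                                                      
                                                      
                                                      
                                                      
                                                      


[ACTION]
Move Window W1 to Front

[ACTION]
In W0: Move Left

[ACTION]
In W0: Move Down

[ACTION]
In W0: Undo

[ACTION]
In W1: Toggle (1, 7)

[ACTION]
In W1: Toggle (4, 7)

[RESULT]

           ┃█   ◎█ █                       ┃          
           ┃█ █ █◎□█                       ┃          
           ┃█  @   █                       ┃          
     ┏━━━━━━━━━━━━━━━━━━━━━━━━━━━━━━━━┓    ┃          
     ┃ MusicSequencer                 ┃    ┃          
     ┠────────────────────────────────┨    ┃          
     ┃      ▼1234567890               ┃    ┃          
     ┃  Clap····██····█               ┃    ┃          
     ┃   Tom····█··█·█·               ┃    ┃          
     ┃ HiHat·█·██·█·█··               ┃    ┃          
     ┃  Bass█·········█               ┃    ┃          
     ┃  Kick·█···█·█···               ┃    ┃          
     ┃                                ┃    ┃          
     ┃                                ┃━━━━┛          
     ┃                                ┃               
     ┃                                ┃               
     ┃                                ┃               
     ┃                                ┃               
     ┗━━━━━━━━━━━━━━━━━━━━━━━━━━━━━━━━┛               
                                                      
                                                      
                                                      
                                                      
                                                      


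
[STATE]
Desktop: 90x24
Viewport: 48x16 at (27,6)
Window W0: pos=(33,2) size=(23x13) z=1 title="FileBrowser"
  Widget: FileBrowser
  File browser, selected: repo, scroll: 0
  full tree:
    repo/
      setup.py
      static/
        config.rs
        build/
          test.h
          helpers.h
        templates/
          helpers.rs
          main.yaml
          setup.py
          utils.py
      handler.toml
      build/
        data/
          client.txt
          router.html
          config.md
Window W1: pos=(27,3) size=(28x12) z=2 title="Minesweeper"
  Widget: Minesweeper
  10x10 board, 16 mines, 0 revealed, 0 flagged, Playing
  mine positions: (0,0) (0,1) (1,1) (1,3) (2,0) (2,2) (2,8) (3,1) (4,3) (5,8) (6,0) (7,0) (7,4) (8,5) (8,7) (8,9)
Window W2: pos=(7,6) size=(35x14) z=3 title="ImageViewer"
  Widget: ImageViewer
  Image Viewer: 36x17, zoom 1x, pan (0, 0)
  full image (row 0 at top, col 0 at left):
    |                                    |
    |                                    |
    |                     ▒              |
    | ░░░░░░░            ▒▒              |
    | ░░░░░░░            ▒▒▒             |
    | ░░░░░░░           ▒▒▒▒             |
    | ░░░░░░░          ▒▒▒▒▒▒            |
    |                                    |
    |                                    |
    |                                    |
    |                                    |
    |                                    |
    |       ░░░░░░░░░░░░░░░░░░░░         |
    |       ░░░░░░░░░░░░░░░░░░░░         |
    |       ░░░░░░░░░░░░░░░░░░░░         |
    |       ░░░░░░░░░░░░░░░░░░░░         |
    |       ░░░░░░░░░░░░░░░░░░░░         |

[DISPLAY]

━━━━━━━━━━━━━━┓            ┃┃                   
              ┃            ┃┃                   
──────────────┨            ┃┃                   
              ┃            ┃┃                   
              ┃            ┃┃                   
  ▒           ┃            ┃┃                   
 ▒▒           ┃            ┃┃                   
 ▒▒▒          ┃            ┃┃                   
▒▒▒▒          ┃━━━━━━━━━━━━┛┛                   
▒▒▒▒▒         ┃                                 
              ┃                                 
              ┃                                 
              ┃                                 
━━━━━━━━━━━━━━┛                                 
                                                
                                                


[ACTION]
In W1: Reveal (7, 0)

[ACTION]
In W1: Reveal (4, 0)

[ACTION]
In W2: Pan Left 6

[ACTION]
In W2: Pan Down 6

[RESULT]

━━━━━━━━━━━━━━┓            ┃┃                   
              ┃            ┃┃                   
──────────────┨            ┃┃                   
▒▒▒▒▒         ┃            ┃┃                   
              ┃            ┃┃                   
              ┃            ┃┃                   
              ┃            ┃┃                   
              ┃            ┃┃                   
              ┃━━━━━━━━━━━━┛┛                   
░░░░░░░░      ┃                                 
░░░░░░░░      ┃                                 
░░░░░░░░      ┃                                 
░░░░░░░░      ┃                                 
━━━━━━━━━━━━━━┛                                 
                                                
                                                


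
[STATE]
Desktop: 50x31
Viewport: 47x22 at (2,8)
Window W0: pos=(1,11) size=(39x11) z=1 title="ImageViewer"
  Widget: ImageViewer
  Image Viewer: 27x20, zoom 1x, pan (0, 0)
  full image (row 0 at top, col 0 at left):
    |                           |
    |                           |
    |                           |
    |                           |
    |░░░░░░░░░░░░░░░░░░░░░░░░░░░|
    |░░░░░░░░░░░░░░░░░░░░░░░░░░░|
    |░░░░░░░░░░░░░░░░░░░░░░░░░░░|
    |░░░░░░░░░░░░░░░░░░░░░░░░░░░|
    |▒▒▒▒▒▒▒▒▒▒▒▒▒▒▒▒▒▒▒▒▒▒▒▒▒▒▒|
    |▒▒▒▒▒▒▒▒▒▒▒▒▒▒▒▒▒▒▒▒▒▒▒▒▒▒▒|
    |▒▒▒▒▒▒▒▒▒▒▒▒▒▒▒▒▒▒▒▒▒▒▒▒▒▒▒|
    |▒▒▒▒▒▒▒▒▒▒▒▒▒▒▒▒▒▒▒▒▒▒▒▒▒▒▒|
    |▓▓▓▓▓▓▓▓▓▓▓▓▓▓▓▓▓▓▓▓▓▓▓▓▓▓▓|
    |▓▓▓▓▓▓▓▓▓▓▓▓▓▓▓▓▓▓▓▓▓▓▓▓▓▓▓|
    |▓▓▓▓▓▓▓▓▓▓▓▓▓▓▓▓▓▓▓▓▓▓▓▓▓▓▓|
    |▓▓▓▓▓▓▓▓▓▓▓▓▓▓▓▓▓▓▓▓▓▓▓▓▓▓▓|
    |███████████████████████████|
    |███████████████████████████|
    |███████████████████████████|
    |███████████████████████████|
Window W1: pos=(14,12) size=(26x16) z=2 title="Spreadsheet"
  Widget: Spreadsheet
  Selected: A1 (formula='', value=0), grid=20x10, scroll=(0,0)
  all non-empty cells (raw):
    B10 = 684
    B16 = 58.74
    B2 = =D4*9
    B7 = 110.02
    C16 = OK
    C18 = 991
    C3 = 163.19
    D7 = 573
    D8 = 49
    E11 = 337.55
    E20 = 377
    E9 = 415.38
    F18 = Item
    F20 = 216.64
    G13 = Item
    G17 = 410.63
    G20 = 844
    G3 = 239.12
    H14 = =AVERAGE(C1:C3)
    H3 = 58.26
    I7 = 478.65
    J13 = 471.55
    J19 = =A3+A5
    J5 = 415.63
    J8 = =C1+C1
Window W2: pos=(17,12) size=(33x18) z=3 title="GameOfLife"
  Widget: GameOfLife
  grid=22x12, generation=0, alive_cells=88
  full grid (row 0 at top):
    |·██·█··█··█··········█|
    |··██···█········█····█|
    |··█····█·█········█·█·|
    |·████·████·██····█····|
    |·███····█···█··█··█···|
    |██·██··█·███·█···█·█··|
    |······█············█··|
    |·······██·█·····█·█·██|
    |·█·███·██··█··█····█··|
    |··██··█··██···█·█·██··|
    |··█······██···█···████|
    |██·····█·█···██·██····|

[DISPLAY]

                                               
                                               
                                               
━━━━━━━━━━━━━━━━━━━━━━━━━━━━━━━━━━━━━┓         
 ImageViewer┏━━┏━━━━━━━━━━━━━━━━━━━━━━━━━━━━━━━
────────────┃ S┃ GameOfLife                    
            ┠──┠───────────────────────────────
            ┃A1┃Gen: 0                         
            ┃  ┃·██·█··█··█··········█         
            ┃--┃··██···█········█····█         
░░░░░░░░░░░░┃  ┃··█····█·█········█·█·         
░░░░░░░░░░░░┃  ┃·████·████·██····█····         
░░░░░░░░░░░░┃  ┃·███····█···█··█··█···         
━━━━━━━━━━━━┃  ┃██·██··█·███·█···█·█··         
            ┃  ┃······█············█··         
            ┃  ┃·······██·█·····█·█·██         
            ┃  ┃·█·███·██··█··█····█··         
            ┃  ┃··██··█··██···█·█·██··         
            ┃  ┃··█······██···█···████         
            ┗━━┃██·····█·█···██·██····         
               ┃                               
               ┗━━━━━━━━━━━━━━━━━━━━━━━━━━━━━━━


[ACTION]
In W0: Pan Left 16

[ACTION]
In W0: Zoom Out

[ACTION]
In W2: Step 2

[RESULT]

                                               
                                               
                                               
━━━━━━━━━━━━━━━━━━━━━━━━━━━━━━━━━━━━━┓         
 ImageViewer┏━━┏━━━━━━━━━━━━━━━━━━━━━━━━━━━━━━━
────────────┃ S┃ GameOfLife                    
            ┠──┠───────────────────────────────
            ┃A1┃Gen: 2                         
            ┃  ┃······················         
            ┃--┃······················         
░░░░░░░░░░░░┃  ┃······████·······█·██·         
░░░░░░░░░░░░┃  ┃····█·█··█·██······█··         
░░░░░░░░░░░░┃  ┃···█··█······█··█·····         
━━━━━━━━━━━━┃  ┃····█··██████···█··█··         
            ┃  ┃···█··█····██······██·         
            ┃  ┃···█··█···█·······██··         
            ┃  ┃···█···██·█·█·········         
            ┃  ┃·····██·····████······         
            ┃  ┃·██···█████·█···█···█·         
            ┗━━┃··█······█···████████·         
               ┃                               
               ┗━━━━━━━━━━━━━━━━━━━━━━━━━━━━━━━


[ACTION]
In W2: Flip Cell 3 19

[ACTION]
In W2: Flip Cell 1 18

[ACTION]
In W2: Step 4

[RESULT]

                                               
                                               
                                               
━━━━━━━━━━━━━━━━━━━━━━━━━━━━━━━━━━━━━┓         
 ImageViewer┏━━┏━━━━━━━━━━━━━━━━━━━━━━━━━━━━━━━
────────────┃ S┃ GameOfLife                    
            ┠──┠───────────────────────────────
            ┃A1┃Gen: 6                         
            ┃  ┃······················         
            ┃--┃··················██··         
░░░░░░░░░░░░┃  ┃··················██··         
░░░░░░░░░░░░┃  ┃··········█···········         
░░░░░░░░░░░░┃  ┃······················         
━━━━━━━━━━━━┃  ┃·········█·········██·         
            ┃  ┃········█·██·█····█··█         
            ┃  ┃·······█······██··█··█         
            ┃  ┃·······█····█·········         
            ┃  ┃··████·██·····██··███·         
            ┃  ┃····█··█··········██··         
            ┗━━┃···█·█·····████████···         
               ┃                               
               ┗━━━━━━━━━━━━━━━━━━━━━━━━━━━━━━━


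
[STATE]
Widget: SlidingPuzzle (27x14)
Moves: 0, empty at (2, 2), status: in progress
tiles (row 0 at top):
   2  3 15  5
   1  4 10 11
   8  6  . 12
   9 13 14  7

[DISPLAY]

┌────┬────┬────┬────┐      
│  2 │  3 │ 15 │  5 │      
├────┼────┼────┼────┤      
│  1 │  4 │ 10 │ 11 │      
├────┼────┼────┼────┤      
│  8 │  6 │    │ 12 │      
├────┼────┼────┼────┤      
│  9 │ 13 │ 14 │  7 │      
└────┴────┴────┴────┘      
Moves: 0                   
                           
                           
                           
                           


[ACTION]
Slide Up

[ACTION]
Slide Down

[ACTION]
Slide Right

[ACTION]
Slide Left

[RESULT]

┌────┬────┬────┬────┐      
│  2 │  3 │ 15 │  5 │      
├────┼────┼────┼────┤      
│  1 │  4 │ 10 │ 11 │      
├────┼────┼────┼────┤      
│  8 │  6 │    │ 12 │      
├────┼────┼────┼────┤      
│  9 │ 13 │ 14 │  7 │      
└────┴────┴────┴────┘      
Moves: 4                   
                           
                           
                           
                           


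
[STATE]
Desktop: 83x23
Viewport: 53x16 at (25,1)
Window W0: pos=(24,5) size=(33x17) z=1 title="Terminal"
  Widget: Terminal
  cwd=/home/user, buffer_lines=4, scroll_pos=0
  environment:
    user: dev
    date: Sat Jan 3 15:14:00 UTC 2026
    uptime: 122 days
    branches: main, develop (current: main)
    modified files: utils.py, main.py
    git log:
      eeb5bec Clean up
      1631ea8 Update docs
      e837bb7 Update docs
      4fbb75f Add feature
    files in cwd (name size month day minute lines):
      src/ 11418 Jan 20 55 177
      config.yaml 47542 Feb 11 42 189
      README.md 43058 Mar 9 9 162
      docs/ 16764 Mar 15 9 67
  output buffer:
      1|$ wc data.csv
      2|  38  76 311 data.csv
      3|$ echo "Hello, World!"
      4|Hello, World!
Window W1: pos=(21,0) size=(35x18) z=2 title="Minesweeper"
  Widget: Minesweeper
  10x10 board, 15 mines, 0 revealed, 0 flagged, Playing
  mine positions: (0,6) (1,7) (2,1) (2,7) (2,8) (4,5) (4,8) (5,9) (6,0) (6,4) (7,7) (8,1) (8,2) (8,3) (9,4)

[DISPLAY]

nesweeper                     ┃                      
──────────────────────────────┨                      
■■■■■■■                       ┃                      
■■■■■■■                       ┃                      
■■■■■■■                       ┃┓                     
■■■■■■■                       ┃┃                     
■■■■■■■                       ┃┨                     
■■■■■■■                       ┃┃                     
■■■■■■■                       ┃┃                     
■■■■■■■                       ┃┃                     
■■■■■■■                       ┃┃                     
■■■■■■■                       ┃┃                     
                              ┃┃                     
                              ┃┃                     
                              ┃┃                     
                              ┃┃                     


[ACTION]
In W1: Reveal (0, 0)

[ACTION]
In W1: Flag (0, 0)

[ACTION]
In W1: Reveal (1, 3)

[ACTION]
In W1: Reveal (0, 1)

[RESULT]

nesweeper                     ┃                      
──────────────────────────────┨                      
  1■■■■                       ┃                      
  13■■■                       ┃                      
   2■■■                       ┃┓                     
 112■■■                       ┃┃                     
 1■■■■■                       ┃┨                     
12■■■■■                       ┃┃                     
1■■■■■■                       ┃┃                     
3■■■■■■                       ┃┃                     
■■■■■■■                       ┃┃                     
■■■■■■■                       ┃┃                     
                              ┃┃                     
                              ┃┃                     
                              ┃┃                     
                              ┃┃                     


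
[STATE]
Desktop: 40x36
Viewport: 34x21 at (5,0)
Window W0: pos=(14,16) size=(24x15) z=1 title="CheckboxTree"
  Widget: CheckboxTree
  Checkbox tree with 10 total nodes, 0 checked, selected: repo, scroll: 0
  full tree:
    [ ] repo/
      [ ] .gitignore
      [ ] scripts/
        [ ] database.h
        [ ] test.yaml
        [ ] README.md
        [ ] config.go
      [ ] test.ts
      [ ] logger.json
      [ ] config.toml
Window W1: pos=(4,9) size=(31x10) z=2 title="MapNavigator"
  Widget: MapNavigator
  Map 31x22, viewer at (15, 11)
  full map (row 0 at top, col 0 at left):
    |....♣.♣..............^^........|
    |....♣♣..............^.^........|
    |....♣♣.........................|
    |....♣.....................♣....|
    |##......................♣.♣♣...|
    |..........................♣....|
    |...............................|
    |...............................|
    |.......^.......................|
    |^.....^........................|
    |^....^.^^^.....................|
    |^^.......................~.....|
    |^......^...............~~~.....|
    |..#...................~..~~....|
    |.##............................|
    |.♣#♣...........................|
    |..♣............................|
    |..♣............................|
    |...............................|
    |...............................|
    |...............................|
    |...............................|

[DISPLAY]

                                  
                                  
                                  
                                  
                                  
                                  
                                  
                                  
                                  
━━━━━━━━━━━━━━━━━━━━━━━━━━━━━┓    
 MapNavigator                ┃    
─────────────────────────────┨    
......^......................┃    
.....^.......................┃    
....^.^^^....................┃    
^.............@.........~....┃    
......^...............~~~....┃━━┓ 
.#...................~..~~...┃  ┃ 
━━━━━━━━━━━━━━━━━━━━━━━━━━━━━┛──┨ 
         ┃>[ ] repo/            ┃ 
         ┃   [ ] .gitignore     ┃ 


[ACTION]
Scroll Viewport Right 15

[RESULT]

                                  
                                  
                                  
                                  
                                  
                                  
                                  
                                  
                                  
━━━━━━━━━━━━━━━━━━━━━━━━━━━━┓     
MapNavigator                ┃     
────────────────────────────┨     
.....^......................┃     
....^.......................┃     
...^.^^^....................┃     
.............@.........~....┃     
.....^...............~~~....┃━━┓  
#...................~..~~...┃  ┃  
━━━━━━━━━━━━━━━━━━━━━━━━━━━━┛──┨  
        ┃>[ ] repo/            ┃  
        ┃   [ ] .gitignore     ┃  


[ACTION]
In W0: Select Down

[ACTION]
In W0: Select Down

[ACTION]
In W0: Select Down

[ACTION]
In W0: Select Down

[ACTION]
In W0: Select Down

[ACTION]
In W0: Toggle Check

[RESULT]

                                  
                                  
                                  
                                  
                                  
                                  
                                  
                                  
                                  
━━━━━━━━━━━━━━━━━━━━━━━━━━━━┓     
MapNavigator                ┃     
────────────────────────────┨     
.....^......................┃     
....^.......................┃     
...^.^^^....................┃     
.............@.........~....┃     
.....^...............~~~....┃━━┓  
#...................~..~~...┃  ┃  
━━━━━━━━━━━━━━━━━━━━━━━━━━━━┛──┨  
        ┃ [-] repo/            ┃  
        ┃   [ ] .gitignore     ┃  


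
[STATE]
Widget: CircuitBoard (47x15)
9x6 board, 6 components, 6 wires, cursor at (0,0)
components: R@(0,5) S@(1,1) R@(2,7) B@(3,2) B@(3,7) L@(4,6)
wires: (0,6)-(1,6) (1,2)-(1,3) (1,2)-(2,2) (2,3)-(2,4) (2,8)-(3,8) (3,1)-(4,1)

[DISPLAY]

   0 1 2 3 4 5 6 7 8                           
0  [.]                  R   ·                  
                            │                  
1       S   · ─ ·           ·                  
            │                                  
2           ·   · ─ ·           R   ·          
                                    │          
3       ·   B                   B   ·          
        │                                      
4       ·                   L                  
                                               
5                                              
Cursor: (0,0)                                  
                                               
                                               


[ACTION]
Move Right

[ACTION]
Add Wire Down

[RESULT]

   0 1 2 3 4 5 6 7 8                           
0      [.]              R   ·                  
        │                   │                  
1       S   · ─ ·           ·                  
            │                                  
2           ·   · ─ ·           R   ·          
                                    │          
3       ·   B                   B   ·          
        │                                      
4       ·                   L                  
                                               
5                                              
Cursor: (0,1)                                  
                                               
                                               


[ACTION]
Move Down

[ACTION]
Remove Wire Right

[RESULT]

   0 1 2 3 4 5 6 7 8                           
0       ·               R   ·                  
        │                   │                  
1      [S]  · ─ ·           ·                  
            │                                  
2           ·   · ─ ·           R   ·          
                                    │          
3       ·   B                   B   ·          
        │                                      
4       ·                   L                  
                                               
5                                              
Cursor: (1,1)                                  
                                               
                                               


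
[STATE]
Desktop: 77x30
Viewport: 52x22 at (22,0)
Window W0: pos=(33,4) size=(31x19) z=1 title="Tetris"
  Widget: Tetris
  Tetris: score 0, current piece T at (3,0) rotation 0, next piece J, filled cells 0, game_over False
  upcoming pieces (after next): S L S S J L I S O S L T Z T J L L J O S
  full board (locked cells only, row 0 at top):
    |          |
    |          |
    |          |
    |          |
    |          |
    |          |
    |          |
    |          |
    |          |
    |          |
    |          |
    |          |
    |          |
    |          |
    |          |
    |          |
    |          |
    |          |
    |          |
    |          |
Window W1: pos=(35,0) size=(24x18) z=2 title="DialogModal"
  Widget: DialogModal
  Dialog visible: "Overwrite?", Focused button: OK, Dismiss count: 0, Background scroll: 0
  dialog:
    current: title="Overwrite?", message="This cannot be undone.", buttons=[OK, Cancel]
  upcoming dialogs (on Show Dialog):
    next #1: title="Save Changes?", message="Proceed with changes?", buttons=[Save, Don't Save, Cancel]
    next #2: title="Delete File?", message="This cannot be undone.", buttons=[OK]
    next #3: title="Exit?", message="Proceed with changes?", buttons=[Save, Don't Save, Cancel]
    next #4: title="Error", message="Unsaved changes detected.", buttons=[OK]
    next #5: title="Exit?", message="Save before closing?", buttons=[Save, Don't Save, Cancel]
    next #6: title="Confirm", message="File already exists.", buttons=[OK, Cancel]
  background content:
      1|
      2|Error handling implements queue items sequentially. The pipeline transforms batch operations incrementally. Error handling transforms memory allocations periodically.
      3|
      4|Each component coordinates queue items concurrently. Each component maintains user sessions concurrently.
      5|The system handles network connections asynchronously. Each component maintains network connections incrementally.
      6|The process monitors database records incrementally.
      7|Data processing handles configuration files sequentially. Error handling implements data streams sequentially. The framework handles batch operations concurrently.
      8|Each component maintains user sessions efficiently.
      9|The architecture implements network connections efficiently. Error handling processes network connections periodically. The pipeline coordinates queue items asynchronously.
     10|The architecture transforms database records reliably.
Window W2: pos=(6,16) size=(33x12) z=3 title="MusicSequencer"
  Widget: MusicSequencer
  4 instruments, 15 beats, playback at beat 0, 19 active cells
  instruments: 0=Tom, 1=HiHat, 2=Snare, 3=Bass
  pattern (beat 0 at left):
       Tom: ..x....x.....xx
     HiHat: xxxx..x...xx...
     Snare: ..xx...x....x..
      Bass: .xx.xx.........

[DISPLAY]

             ┏━━━━━━━━━━━━━━━━━━━━━━┓               
             ┃ DialogModal          ┃               
             ┠──────────────────────┨               
             ┃                      ┃               
           ┏━┃Error handling impleme┃━━━━┓          
           ┃ ┃                      ┃    ┃          
           ┠─┃Each component coordin┃────┨          
           ┃ ┃Th┌────────────────┐et┃    ┃          
           ┃ ┃Th│   Overwrite?   │ d┃    ┃          
           ┃ ┃Da│This cannot be u│le┃    ┃          
           ┃ ┃Ea│ [OK]  Cancel   │ai┃    ┃          
           ┃ ┃Th└────────────────┘le┃    ┃          
           ┃ ┃The architecture trans┃    ┃          
           ┃ ┃                      ┃    ┃          
           ┃ ┃                      ┃    ┃          
           ┃ ┃                      ┃    ┃          
━━━━━━━━━━━━━━━━┓                   ┃    ┃          
                ┃━━━━━━━━━━━━━━━━━━━┛    ┃          
────────────────┨     │                  ┃          
901234          ┃     │                  ┃          
····██          ┃     │                  ┃          
·██···          ┃     │                  ┃          


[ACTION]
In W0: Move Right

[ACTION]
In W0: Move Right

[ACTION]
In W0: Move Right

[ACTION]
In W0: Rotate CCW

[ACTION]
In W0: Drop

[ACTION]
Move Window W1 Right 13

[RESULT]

                          ┏━━━━━━━━━━━━━━━━━━━━━━┓  
                          ┃ DialogModal          ┃  
                          ┠──────────────────────┨  
                          ┃                      ┃  
           ┏━━━━━━━━━━━━━━┃Error handling impleme┃  
           ┃ Tetris       ┃                      ┃  
           ┠──────────────┃Each component coordin┃  
           ┃          │Nex┃Th┌────────────────┐et┃  
           ┃          │█  ┃Th│   Overwrite?   │ d┃  
           ┃          │███┃Da│This cannot be u│le┃  
           ┃          │   ┃Ea│ [OK]  Cancel   │ai┃  
           ┃          │   ┃Th└────────────────┘le┃  
           ┃          │   ┃The architecture trans┃  
           ┃          │Sco┃                      ┃  
           ┃          │0  ┃                      ┃  
           ┃          │   ┃                      ┃  
━━━━━━━━━━━━━━━━┓     │   ┃                      ┃  
                ┃     │   ┗━━━━━━━━━━━━━━━━━━━━━━┛  
────────────────┨     │                  ┃          
901234          ┃     │                  ┃          
····██          ┃     │                  ┃          
·██···          ┃     │                  ┃          
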